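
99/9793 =99/9793 = 0.01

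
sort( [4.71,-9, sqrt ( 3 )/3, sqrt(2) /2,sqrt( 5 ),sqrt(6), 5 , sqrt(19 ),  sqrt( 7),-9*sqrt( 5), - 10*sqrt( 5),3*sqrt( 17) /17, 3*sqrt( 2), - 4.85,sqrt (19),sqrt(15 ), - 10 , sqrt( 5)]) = [-10*sqrt( 5),  -  9*sqrt( 5 ),  -  10,- 9,-4.85 , sqrt( 3) /3,sqrt( 2) /2, 3*sqrt( 17) /17, sqrt( 5),sqrt( 5),sqrt( 6),sqrt( 7 ), sqrt(15),  3*sqrt( 2 ),sqrt(19 ), sqrt( 19),4.71,  5 ]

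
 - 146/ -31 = 146/31 =4.71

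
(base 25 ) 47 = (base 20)57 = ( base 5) 412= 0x6B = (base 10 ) 107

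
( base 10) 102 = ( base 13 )7B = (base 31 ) 39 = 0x66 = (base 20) 52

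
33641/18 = 33641/18= 1868.94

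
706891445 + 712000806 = 1418892251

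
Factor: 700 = 2^2*5^2 * 7^1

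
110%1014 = 110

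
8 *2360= 18880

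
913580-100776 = 812804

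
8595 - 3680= 4915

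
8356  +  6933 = 15289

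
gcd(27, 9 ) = 9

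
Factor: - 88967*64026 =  - 2^1*3^2*43^1*2069^1*3557^1 = - 5696201142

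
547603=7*78229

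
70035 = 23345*3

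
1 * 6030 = 6030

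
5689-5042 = 647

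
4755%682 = 663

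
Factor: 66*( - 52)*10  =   - 34320 = - 2^4 * 3^1*5^1 * 11^1 * 13^1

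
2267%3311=2267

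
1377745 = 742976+634769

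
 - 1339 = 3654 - 4993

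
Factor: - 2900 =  - 2^2*5^2*29^1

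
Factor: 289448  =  2^3 * 97^1 * 373^1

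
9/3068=9/3068 =0.00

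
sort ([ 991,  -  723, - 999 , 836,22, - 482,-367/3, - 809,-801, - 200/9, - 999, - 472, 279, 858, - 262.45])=[ - 999, - 999,-809,-801 , - 723, - 482, - 472 ,-262.45, - 367/3, - 200/9, 22, 279,836 , 858,991]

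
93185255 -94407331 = - 1222076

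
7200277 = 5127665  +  2072612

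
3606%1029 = 519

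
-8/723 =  - 1 + 715/723 = -  0.01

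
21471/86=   249 + 57/86  =  249.66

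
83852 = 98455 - 14603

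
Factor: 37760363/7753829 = 23^(  -  1 )* 277^1* 443^( - 1)*761^( - 1 )*136319^1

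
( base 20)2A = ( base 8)62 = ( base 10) 50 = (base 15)35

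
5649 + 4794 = 10443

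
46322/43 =46322/43=1077.26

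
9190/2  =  4595 = 4595.00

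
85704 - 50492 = 35212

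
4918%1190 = 158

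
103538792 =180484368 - 76945576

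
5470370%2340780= 788810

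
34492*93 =3207756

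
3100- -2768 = 5868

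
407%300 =107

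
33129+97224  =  130353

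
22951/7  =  3278 + 5/7 = 3278.71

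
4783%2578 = 2205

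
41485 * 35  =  1451975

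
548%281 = 267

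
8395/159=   8395/159  =  52.80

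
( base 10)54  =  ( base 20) 2E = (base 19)2G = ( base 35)1J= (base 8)66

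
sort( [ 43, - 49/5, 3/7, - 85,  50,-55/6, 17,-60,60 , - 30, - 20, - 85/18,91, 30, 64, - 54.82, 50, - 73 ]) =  [ - 85 , - 73 , - 60,-54.82, - 30, - 20,  -  49/5, - 55/6,  -  85/18, 3/7,17,30, 43, 50,50, 60, 64,91 ]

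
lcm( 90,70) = 630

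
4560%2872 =1688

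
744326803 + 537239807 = 1281566610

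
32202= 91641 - 59439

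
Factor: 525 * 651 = 3^2*5^2*7^2*31^1 = 341775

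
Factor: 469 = 7^1*67^1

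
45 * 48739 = 2193255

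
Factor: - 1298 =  - 2^1* 11^1*59^1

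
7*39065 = 273455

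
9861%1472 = 1029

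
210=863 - 653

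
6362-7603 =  - 1241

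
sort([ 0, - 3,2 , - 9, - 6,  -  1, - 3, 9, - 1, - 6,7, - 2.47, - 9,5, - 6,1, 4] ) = [ - 9, -9, - 6,  -  6 ,-6,-3, - 3 ,  -  2.47, - 1, - 1,0,  1,2 , 4, 5,7,9 ]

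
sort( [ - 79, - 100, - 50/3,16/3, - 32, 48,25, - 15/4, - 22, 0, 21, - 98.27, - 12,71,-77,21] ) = [ - 100, - 98.27  , - 79,  -  77, - 32, - 22, - 50/3 , - 12, - 15/4, 0, 16/3, 21 , 21,25 , 48, 71 ]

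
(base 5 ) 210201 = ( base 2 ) 1101100001110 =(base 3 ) 100111112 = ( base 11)5227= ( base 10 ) 6926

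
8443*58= 489694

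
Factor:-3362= - 2^1 * 41^2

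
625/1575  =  25/63 = 0.40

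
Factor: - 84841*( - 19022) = 1613845502 = 2^1*37^1  *2293^1*9511^1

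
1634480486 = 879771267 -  - 754709219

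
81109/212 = 382 + 125/212  =  382.59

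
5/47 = 5/47 = 0.11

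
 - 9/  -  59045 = 9/59045=   0.00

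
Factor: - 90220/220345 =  -2^2 * 13^1*127^ ( - 1) = - 52/127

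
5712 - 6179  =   - 467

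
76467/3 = 25489 =25489.00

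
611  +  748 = 1359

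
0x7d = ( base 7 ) 236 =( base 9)148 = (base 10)125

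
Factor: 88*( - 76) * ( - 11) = 73568 = 2^5*11^2*19^1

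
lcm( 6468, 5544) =38808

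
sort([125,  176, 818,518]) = [ 125,176, 518,818] 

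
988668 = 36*27463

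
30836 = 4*7709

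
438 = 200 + 238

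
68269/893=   68269/893= 76.45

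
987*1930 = 1904910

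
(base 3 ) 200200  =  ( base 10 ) 504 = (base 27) II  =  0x1F8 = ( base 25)K4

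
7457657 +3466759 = 10924416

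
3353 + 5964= 9317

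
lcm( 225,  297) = 7425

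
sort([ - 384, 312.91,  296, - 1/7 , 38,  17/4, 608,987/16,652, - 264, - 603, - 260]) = [ - 603 , - 384, - 264, - 260, - 1/7, 17/4, 38,987/16, 296, 312.91, 608,652 ] 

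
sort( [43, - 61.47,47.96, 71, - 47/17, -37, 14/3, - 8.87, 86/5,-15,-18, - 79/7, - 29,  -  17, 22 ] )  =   [ -61.47, - 37, - 29, - 18,-17, - 15,-79/7,  -  8.87,-47/17,14/3,86/5, 22,43,47.96,71]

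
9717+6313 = 16030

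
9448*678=6405744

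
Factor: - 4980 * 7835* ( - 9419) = 367513367700  =  2^2*3^1*5^2 * 83^1*1567^1  *  9419^1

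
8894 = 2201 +6693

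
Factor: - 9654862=  -  2^1*7^2 * 98519^1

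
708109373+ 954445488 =1662554861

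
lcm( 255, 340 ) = 1020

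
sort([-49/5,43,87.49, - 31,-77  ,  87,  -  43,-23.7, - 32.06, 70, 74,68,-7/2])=[ - 77,-43,-32.06,  -  31,  -  23.7,  -  49/5,  -  7/2, 43,68,70, 74,87,87.49]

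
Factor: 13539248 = 2^4*19^1*44537^1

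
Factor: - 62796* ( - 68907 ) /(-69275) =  - 2^2 * 3^2* 5^( - 2) * 17^( - 1)*103^1*163^ ( - 1)*223^1 * 5233^1= - 4327083972/69275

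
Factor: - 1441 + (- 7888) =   -  19^1*491^1 = -  9329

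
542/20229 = 542/20229 = 0.03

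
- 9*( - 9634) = 86706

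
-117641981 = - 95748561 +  - 21893420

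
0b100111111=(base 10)319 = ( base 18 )HD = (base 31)a9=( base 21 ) f4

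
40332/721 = 40332/721 = 55.94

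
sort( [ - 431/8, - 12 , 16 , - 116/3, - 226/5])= [ - 431/8, - 226/5 , - 116/3, - 12,16 ] 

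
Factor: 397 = 397^1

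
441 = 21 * 21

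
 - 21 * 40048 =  - 841008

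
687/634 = 687/634 =1.08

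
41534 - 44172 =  - 2638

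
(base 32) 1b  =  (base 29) 1E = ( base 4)223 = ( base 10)43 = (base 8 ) 53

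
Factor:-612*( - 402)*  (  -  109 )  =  -2^3 *3^3*17^1*67^1*109^1= - 26816616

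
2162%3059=2162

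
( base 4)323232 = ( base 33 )3GR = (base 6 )25410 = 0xeee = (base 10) 3822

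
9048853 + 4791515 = 13840368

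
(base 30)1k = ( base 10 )50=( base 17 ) 2g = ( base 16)32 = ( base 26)1o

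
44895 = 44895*1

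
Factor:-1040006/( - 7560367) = 2^1*11^1*41^1*1153^1*7560367^ ( - 1 )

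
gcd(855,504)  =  9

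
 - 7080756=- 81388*87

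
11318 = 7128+4190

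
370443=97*3819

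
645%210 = 15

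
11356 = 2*5678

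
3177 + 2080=5257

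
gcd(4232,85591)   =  1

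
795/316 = 2 + 163/316=2.52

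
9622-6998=2624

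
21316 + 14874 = 36190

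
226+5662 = 5888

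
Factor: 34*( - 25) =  - 2^1*5^2 *17^1= -850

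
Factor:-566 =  - 2^1 * 283^1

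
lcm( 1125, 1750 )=15750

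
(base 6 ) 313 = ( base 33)3I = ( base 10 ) 117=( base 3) 11100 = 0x75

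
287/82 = 7/2 =3.50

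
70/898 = 35/449=0.08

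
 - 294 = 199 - 493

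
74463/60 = 24821/20 = 1241.05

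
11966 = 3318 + 8648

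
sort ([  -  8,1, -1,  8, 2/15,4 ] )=[ - 8, - 1,2/15 , 1,4,8 ]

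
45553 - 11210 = 34343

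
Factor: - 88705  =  -5^1*113^1*157^1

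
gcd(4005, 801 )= 801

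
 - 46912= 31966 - 78878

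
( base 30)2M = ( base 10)82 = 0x52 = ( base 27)31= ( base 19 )46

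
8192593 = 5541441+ 2651152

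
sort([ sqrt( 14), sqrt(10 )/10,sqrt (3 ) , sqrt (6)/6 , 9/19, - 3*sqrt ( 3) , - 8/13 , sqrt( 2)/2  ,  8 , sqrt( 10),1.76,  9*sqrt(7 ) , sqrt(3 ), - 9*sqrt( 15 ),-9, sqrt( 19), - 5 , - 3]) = [ - 9 * sqrt ( 15 ), - 9, - 3  *  sqrt( 3), - 5, - 3, - 8/13,sqrt( 10)/10,sqrt(6)/6,9/19,sqrt(2 )/2 , sqrt( 3 ),sqrt ( 3), 1.76,sqrt( 10), sqrt( 14 ),  sqrt(19 ) , 8,9*sqrt( 7) ]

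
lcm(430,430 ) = 430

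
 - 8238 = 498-8736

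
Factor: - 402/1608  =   -1/4 = -  2^ ( - 2 ) 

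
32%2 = 0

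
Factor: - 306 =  - 2^1*3^2*17^1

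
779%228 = 95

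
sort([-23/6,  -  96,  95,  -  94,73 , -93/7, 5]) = [- 96, - 94,- 93/7, - 23/6,5,73, 95]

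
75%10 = 5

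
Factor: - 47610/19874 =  - 3^2 * 5^1*19^(-1)*23^2 * 523^(  -  1)  =  - 23805/9937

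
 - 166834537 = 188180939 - 355015476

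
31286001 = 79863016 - 48577015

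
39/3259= 39/3259 = 0.01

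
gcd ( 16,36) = 4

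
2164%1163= 1001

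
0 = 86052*0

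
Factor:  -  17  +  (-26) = -43=- 43^1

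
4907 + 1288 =6195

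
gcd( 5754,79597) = 959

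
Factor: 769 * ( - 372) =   -  286068 = - 2^2*3^1 * 31^1 * 769^1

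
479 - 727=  - 248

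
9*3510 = 31590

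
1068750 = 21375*50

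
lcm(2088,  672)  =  58464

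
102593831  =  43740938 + 58852893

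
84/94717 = 12/13531 = 0.00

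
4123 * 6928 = 28564144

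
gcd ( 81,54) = 27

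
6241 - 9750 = -3509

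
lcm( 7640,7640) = 7640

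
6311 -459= 5852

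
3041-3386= -345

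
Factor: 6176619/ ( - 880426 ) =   -  2^ ( - 1)*3^2*139^ ( - 1)* 173^1*3167^( - 1 )*3967^1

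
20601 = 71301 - 50700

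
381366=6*63561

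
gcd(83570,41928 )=2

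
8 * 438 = 3504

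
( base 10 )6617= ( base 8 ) 14731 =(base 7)25202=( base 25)AEH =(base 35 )5e2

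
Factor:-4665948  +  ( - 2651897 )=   -  5^1*1463569^1 = - 7317845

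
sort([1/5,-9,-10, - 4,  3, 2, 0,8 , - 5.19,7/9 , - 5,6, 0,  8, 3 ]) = [ - 10, - 9,  -  5.19,  -  5, - 4,  0,0,  1/5, 7/9,2,3,3,  6, 8,  8] 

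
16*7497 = 119952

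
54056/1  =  54056=54056.00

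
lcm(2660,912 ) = 31920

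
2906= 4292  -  1386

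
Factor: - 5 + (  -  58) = -63 = - 3^2*7^1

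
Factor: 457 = 457^1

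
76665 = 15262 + 61403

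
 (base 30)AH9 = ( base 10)9519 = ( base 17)1ffg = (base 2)10010100101111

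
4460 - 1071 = 3389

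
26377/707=37+218/707  =  37.31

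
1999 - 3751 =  - 1752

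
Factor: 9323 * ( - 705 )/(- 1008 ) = 2190905/336 = 2^( - 4)*3^ ( - 1)*  5^1*7^(  -  1)*47^1 * 9323^1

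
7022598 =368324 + 6654274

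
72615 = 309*235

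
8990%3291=2408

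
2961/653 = 2961/653  =  4.53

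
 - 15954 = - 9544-6410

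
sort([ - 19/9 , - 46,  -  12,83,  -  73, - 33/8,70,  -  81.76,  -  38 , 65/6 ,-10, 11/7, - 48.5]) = [- 81.76 ,- 73 , - 48.5, - 46 , - 38, - 12, - 10, - 33/8, - 19/9, 11/7, 65/6, 70, 83 ]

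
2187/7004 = 2187/7004 = 0.31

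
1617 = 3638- 2021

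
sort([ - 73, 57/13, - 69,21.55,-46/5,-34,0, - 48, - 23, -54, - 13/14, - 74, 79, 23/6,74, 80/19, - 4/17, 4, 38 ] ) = [ - 74, - 73, - 69,-54,-48,- 34 , - 23,-46/5,  -  13/14,  -  4/17, 0,23/6,4,  80/19,57/13, 21.55 , 38, 74,  79 ] 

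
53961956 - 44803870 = 9158086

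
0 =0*425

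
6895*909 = 6267555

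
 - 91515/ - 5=18303 + 0/1 = 18303.00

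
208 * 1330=276640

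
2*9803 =19606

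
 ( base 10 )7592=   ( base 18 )157e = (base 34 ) 6JA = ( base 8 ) 16650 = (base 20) ijc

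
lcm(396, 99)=396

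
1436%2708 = 1436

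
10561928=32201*328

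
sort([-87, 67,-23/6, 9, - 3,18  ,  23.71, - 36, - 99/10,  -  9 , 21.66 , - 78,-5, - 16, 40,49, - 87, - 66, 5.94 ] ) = [ - 87, - 87, - 78, - 66,-36, - 16, - 99/10, - 9,-5,-23/6,-3, 5.94,  9,  18,21.66,23.71,40,49 , 67]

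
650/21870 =65/2187 =0.03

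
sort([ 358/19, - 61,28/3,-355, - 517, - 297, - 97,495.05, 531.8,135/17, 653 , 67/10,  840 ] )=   [ - 517, - 355, - 297, - 97, - 61, 67/10,135/17, 28/3,358/19, 495.05,531.8,653,840] 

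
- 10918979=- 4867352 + -6051627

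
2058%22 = 12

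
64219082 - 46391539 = 17827543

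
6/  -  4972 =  -3/2486 = -0.00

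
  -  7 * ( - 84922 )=594454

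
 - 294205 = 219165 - 513370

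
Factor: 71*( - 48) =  -3408 = - 2^4*3^1*71^1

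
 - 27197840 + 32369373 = 5171533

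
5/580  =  1/116= 0.01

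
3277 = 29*113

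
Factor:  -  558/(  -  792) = 2^(- 2)*11^ ( - 1)*31^1= 31/44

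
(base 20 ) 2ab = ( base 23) 1km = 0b1111110011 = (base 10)1011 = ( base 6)4403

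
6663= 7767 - 1104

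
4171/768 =4171/768 = 5.43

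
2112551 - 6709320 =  - 4596769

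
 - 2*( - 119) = 238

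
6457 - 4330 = 2127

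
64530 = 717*90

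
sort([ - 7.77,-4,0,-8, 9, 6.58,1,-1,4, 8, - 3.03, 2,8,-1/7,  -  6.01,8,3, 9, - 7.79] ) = [-8, - 7.79,-7.77, - 6.01,  -  4,  -  3.03,-1 , - 1/7,0, 1,2, 3, 4,  6.58,8,8,8 , 9,  9]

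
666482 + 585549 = 1252031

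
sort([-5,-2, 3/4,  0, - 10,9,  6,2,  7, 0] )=[ -10,-5, - 2, 0, 0,3/4, 2,6, 7,9] 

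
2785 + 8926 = 11711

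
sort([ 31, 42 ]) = [31,  42 ] 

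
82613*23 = 1900099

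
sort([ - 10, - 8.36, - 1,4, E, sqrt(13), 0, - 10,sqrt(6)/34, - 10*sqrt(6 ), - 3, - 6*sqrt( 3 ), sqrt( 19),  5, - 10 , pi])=[- 10*sqrt(6), - 6 *sqrt (3 ),-10,-10, - 10, - 8.36, - 3, - 1,0,sqrt( 6)/34, E,pi, sqrt ( 13), 4, sqrt( 19), 5] 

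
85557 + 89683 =175240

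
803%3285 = 803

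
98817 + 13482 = 112299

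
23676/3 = 7892 = 7892.00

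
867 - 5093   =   - 4226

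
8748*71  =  621108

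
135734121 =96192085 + 39542036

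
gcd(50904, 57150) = 18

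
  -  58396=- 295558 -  - 237162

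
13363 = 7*1909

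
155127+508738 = 663865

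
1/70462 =1/70462 =0.00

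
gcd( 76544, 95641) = 13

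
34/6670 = 17/3335 = 0.01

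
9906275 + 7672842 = 17579117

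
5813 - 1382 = 4431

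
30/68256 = 5/11376 = 0.00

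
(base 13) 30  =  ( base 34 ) 15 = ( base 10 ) 39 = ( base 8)47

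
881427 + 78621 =960048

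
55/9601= 55/9601 = 0.01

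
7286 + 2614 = 9900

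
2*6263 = 12526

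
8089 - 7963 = 126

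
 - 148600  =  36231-184831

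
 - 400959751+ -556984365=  - 957944116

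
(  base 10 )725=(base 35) kp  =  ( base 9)885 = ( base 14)39B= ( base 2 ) 1011010101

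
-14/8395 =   -  14/8395 = -0.00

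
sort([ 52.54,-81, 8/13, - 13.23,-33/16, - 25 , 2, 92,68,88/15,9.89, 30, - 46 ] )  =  [-81,  -  46, - 25,-13.23, - 33/16, 8/13 , 2, 88/15,  9.89,  30, 52.54,68,92]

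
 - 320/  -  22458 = 160/11229 = 0.01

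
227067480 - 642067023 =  - 414999543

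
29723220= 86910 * 342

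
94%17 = 9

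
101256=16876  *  6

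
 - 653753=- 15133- 638620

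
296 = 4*74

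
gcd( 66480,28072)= 8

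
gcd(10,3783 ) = 1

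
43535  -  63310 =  - 19775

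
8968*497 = 4457096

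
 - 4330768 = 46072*( - 94)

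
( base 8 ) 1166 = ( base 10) 630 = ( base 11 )523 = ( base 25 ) 105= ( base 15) 2c0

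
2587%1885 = 702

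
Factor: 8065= 5^1*1613^1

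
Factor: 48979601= 11^1*17^1*37^1*7079^1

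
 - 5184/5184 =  - 1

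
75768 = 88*861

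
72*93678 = 6744816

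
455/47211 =455/47211  =  0.01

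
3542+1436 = 4978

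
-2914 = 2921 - 5835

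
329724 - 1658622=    - 1328898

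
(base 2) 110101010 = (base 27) FL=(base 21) k6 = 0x1aa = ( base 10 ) 426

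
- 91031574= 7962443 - 98994017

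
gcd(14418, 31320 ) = 54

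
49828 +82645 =132473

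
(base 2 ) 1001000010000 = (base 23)8h1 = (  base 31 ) 4p5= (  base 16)1210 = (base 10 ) 4624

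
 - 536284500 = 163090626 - 699375126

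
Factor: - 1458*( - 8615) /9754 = 3^6 * 5^1*1723^1 * 4877^( - 1 ) = 6280335/4877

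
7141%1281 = 736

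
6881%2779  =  1323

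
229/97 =2 + 35/97 = 2.36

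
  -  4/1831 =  - 4/1831 = - 0.00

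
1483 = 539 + 944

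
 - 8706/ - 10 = 4353/5=   870.60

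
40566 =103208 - 62642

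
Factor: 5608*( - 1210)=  - 2^4*5^1*11^2*701^1 =- 6785680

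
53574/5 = 10714 + 4/5 = 10714.80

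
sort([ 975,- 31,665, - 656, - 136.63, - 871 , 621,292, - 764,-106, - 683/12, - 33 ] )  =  [ - 871, - 764, - 656, - 136.63,- 106, - 683/12, - 33, - 31,292,621,665, 975]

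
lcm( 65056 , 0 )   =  0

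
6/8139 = 2/2713 = 0.00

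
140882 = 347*406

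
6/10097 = 6/10097 = 0.00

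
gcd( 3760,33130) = 10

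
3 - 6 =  - 3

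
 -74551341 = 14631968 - 89183309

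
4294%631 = 508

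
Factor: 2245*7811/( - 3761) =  - 17535695/3761 = - 5^1*73^1*107^1 * 449^1*3761^( - 1 ) 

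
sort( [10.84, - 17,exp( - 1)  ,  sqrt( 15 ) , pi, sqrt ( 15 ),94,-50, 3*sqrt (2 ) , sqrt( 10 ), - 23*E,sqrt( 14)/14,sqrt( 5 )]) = [ - 23 *E, - 50,-17,sqrt(14 )/14,exp( - 1),sqrt(5), pi,sqrt(10),sqrt( 15 ), sqrt(15 ),3 * sqrt(2 ),10.84,94 ]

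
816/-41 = -20 +4/41=- 19.90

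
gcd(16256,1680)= 16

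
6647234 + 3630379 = 10277613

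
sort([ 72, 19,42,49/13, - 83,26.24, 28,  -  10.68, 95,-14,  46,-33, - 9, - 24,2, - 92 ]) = [ - 92, - 83, - 33, - 24, - 14, -10.68,-9, 2, 49/13, 19, 26.24,28, 42,46, 72 , 95 ] 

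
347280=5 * 69456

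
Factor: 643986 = 2^1*3^2*7^1*19^1 * 269^1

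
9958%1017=805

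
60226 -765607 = - 705381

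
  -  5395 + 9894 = 4499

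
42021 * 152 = 6387192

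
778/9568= 389/4784 = 0.08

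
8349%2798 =2753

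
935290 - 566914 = 368376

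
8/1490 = 4/745 = 0.01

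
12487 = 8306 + 4181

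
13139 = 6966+6173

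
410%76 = 30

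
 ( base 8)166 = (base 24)4M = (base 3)11101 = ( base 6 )314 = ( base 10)118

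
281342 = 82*3431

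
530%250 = 30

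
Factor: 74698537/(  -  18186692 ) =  - 2^( - 2 )*113^1*617^( - 1)*7369^( - 1 ) *661049^1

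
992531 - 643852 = 348679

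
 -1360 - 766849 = -768209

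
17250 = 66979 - 49729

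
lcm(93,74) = 6882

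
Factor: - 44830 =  - 2^1*5^1*4483^1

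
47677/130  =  47677/130 = 366.75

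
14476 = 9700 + 4776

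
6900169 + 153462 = 7053631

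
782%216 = 134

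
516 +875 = 1391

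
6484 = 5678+806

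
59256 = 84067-24811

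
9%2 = 1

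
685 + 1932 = 2617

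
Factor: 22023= 3^2*2447^1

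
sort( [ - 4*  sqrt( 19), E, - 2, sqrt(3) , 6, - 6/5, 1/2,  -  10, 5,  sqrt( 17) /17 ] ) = [ - 4*sqrt (19 ), - 10,-2, - 6/5, sqrt(17)/17, 1/2, sqrt(3 )  ,  E, 5, 6] 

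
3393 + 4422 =7815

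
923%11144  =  923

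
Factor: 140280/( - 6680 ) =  - 3^1*7^1 = - 21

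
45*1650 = 74250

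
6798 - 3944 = 2854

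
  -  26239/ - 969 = 27  +  4/51  =  27.08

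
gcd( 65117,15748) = 1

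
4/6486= 2/3243 = 0.00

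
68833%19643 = 9904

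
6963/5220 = 1 + 581/1740= 1.33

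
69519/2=34759 + 1/2 = 34759.50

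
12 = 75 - 63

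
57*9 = 513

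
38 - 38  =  0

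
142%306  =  142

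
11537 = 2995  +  8542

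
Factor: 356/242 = 178/121 = 2^1 * 11^( - 2)*89^1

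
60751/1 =60751 = 60751.00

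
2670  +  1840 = 4510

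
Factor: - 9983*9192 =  - 2^3*3^1*67^1*149^1*383^1 = - 91763736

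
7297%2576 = 2145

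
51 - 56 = -5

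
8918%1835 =1578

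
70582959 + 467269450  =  537852409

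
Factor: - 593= -593^1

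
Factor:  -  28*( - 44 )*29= 35728  =  2^4*7^1*11^1*29^1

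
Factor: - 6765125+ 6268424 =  - 496701  =  - 3^2*229^1*241^1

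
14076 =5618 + 8458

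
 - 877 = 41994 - 42871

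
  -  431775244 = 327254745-759029989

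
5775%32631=5775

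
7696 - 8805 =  - 1109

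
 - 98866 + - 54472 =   -  153338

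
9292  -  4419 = 4873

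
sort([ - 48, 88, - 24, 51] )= [ - 48,-24,  51,88 ]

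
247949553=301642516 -53692963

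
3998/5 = 799 + 3/5 =799.60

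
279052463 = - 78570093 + 357622556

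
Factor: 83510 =2^1*5^1*7^1*1193^1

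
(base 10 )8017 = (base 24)dm1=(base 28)A69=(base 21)i3g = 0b1111101010001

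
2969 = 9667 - 6698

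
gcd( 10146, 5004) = 6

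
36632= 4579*8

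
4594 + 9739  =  14333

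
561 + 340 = 901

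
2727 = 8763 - 6036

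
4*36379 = 145516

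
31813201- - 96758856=128572057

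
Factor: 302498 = 2^1* 7^1*17^1*31^1*41^1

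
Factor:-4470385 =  -5^1 * 61^1*14657^1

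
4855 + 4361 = 9216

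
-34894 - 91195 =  - 126089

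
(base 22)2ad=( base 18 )3cd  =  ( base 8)2261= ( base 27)1HD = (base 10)1201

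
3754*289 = 1084906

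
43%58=43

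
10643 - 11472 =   -  829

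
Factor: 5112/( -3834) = - 4/3 = - 2^2*3^(-1) 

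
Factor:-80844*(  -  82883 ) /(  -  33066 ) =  - 2^1*3^( - 1)*11^( - 1)*167^( - 1 )*6737^1*82883^1 = - 1116765542/5511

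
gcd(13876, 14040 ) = 4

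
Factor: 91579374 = 2^1 * 3^2* 17^1*107^1*2797^1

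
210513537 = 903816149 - 693302612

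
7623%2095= 1338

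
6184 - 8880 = -2696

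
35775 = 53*675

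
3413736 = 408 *8367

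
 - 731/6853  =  - 1 + 6122/6853 = - 0.11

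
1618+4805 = 6423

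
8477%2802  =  71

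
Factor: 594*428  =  2^3*3^3*11^1*107^1 = 254232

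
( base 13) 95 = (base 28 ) 4a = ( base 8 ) 172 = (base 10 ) 122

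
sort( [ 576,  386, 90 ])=[90, 386,  576 ] 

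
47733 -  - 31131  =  78864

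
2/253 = 2/253 = 0.01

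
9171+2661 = 11832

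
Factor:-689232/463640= - 2^1*3^1*5^ ( - 1)*67^( - 1 ) *83^1= - 498/335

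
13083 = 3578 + 9505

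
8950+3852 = 12802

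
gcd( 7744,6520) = 8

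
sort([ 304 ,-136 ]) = [ - 136,304 ] 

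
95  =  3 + 92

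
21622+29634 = 51256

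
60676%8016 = 4564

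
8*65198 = 521584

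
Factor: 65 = 5^1*13^1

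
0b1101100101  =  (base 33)qb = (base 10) 869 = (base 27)155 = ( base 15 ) 3ce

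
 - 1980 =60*(  -  33)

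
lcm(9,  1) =9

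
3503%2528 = 975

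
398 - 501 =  - 103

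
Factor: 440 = 2^3*5^1 * 11^1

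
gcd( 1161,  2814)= 3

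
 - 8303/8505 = - 8303/8505  =  -0.98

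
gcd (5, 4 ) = 1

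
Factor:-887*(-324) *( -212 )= - 2^4 * 3^4*53^1*887^1  =  - 60926256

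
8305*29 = 240845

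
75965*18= 1367370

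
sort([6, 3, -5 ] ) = [ - 5,3,  6 ]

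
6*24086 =144516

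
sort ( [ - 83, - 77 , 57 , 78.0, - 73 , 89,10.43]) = [ - 83,-77, - 73, 10.43,57, 78.0,89]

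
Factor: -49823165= -5^1 * 7^1  *157^1*9067^1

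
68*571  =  38828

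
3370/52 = 64+21/26 = 64.81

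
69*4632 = 319608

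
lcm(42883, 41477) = 2530097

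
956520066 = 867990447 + 88529619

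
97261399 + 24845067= 122106466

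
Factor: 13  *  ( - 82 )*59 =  - 2^1*13^1*41^1*59^1=- 62894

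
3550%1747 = 56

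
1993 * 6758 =13468694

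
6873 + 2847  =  9720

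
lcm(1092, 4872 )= 63336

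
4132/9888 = 1033/2472=0.42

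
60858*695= 42296310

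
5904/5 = 5904/5=1180.80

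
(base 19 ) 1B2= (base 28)KC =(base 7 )1445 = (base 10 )572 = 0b1000111100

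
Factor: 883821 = 3^1*23^1*12809^1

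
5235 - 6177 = - 942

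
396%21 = 18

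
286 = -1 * ( - 286 ) 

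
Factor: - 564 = -2^2*3^1*47^1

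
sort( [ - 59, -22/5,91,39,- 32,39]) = [ - 59,-32,-22/5,39,39,91]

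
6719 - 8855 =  - 2136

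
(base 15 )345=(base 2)1011100100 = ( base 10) 740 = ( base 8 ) 1344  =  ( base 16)2e4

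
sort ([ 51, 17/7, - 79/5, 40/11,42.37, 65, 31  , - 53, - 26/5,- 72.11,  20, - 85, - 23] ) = [ - 85, - 72.11, - 53, -23,-79/5,-26/5,17/7, 40/11,20, 31, 42.37, 51, 65] 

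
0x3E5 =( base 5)12442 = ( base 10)997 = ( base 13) 5b9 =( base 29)15b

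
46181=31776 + 14405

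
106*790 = 83740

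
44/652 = 11/163= 0.07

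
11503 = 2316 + 9187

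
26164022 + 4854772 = 31018794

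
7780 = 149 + 7631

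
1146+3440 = 4586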